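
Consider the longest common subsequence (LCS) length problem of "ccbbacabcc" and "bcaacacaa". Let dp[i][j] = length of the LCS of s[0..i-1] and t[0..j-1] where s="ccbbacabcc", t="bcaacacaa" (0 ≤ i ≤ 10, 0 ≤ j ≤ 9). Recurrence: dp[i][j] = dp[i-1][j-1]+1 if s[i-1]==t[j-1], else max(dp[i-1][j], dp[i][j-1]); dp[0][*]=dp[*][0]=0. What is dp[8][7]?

4

   ''  b  c  a  a  c  a  c  a  a
''  0  0  0  0  0  0  0  0  0  0
 c  0  0  1  1  1  1  1  1  1  1
 c  0  0  1  1  1  2  2  2  2  2
 b  0  1  1  1  1  2  2  2  2  2
 b  0  1  1  1  1  2  2  2  2  2
 a  0  1  1  2  2  2  3  3  3  3
 c  0  1  2  2  2  3  3  4  4  4
 a  0  1  2  3  3  3  4  4  5  5
 b  0  1  2  3  3  3  4  4  5  5
 c  0  1  2  3  3  4  4  5  5  5
 c  0  1  2  3  3  4  4  5  5  5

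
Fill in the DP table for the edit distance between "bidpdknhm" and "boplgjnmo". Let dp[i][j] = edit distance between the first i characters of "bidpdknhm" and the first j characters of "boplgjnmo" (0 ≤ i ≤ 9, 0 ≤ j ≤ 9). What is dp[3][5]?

4

   ''  b  o  p  l  g  j  n  m  o
''  0  1  2  3  4  5  6  7  8  9
 b  1  0  1  2  3  4  5  6  7  8
 i  2  1  1  2  3  4  5  6  7  8
 d  3  2  2  2  3  4  5  6  7  8
 p  4  3  3  2  3  4  5  6  7  8
 d  5  4  4  3  3  4  5  6  7  8
 k  6  5  5  4  4  4  5  6  7  8
 n  7  6  6  5  5  5  5  5  6  7
 h  8  7  7  6  6  6  6  6  6  7
 m  9  8  8  7  7  7  7  7  6  7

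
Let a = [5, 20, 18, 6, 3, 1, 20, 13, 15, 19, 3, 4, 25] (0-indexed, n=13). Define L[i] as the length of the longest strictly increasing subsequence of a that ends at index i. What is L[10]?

   i    0    1    2    3    4    5    6    7    8    9   10   11   12
a[i]    5   20   18    6    3    1   20   13   15   19    3    4   25
L[i]    1    2    2    2    1    1    3    3    4    5    2    3    6

2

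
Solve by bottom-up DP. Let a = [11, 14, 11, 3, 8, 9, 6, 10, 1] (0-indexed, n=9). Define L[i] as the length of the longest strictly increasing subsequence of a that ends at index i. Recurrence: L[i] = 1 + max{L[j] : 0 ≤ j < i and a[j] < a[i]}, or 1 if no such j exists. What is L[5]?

   i    0    1    2    3    4    5    6    7    8
a[i]   11   14   11    3    8    9    6   10    1
L[i]    1    2    1    1    2    3    2    4    1

3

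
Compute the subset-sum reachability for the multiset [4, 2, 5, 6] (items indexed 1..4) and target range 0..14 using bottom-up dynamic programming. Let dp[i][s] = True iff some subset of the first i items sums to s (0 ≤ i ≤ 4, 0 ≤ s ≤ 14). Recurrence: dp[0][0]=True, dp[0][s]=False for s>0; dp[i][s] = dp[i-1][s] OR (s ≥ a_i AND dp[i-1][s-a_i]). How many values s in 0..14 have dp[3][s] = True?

8

i\s   0   1   2   3   4   5   6   7   8   9  10  11  12  13  14
  0   T   F   F   F   F   F   F   F   F   F   F   F   F   F   F
  1   T   F   F   F   T   F   F   F   F   F   F   F   F   F   F
  2   T   F   T   F   T   F   T   F   F   F   F   F   F   F   F
  3   T   F   T   F   T   T   T   T   F   T   F   T   F   F   F
  4   T   F   T   F   T   T   T   T   T   T   T   T   T   T   F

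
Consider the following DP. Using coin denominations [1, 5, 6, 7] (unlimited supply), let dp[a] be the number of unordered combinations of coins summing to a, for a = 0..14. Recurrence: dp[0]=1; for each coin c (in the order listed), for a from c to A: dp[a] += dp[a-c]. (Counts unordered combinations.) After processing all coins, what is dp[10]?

5

after  coin     0     1     2     3     4     5     6     7     8     9    10    11    12    13    14
          1     1     1     1     1     1     1     1     1     1     1     1     1     1     1     1
          5     1     1     1     1     1     2     2     2     2     2     3     3     3     3     3
          6     1     1     1     1     1     2     3     3     3     3     4     5     6     6     6
          7     1     1     1     1     1     2     3     4     4     4     5     6     8     9    10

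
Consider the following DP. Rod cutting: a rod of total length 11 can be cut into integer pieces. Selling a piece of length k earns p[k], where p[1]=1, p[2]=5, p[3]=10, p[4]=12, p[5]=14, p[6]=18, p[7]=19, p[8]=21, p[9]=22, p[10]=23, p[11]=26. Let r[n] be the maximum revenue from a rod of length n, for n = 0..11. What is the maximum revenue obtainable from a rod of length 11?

   n    0    1    2    3    4    5    6    7    8    9   10   11
r[n]    0    1    5   10   12   15   20   22   25   30   32   35

35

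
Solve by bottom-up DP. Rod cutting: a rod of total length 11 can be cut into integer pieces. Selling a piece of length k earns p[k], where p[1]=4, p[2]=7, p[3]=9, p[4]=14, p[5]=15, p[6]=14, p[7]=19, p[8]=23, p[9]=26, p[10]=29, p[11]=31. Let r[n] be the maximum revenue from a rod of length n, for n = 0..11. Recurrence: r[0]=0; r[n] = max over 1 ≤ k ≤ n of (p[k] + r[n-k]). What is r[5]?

20

   n    0    1    2    3    4    5    6    7    8    9   10   11
r[n]    0    4    8   12   16   20   24   28   32   36   40   44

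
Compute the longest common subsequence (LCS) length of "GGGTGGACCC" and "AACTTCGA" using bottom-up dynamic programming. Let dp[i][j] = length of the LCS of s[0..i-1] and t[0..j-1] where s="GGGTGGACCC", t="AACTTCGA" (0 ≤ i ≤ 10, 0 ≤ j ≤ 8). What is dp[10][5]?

2

   ''  A  A  C  T  T  C  G  A
''  0  0  0  0  0  0  0  0  0
 G  0  0  0  0  0  0  0  1  1
 G  0  0  0  0  0  0  0  1  1
 G  0  0  0  0  0  0  0  1  1
 T  0  0  0  0  1  1  1  1  1
 G  0  0  0  0  1  1  1  2  2
 G  0  0  0  0  1  1  1  2  2
 A  0  1  1  1  1  1  1  2  3
 C  0  1  1  2  2  2  2  2  3
 C  0  1  1  2  2  2  3  3  3
 C  0  1  1  2  2  2  3  3  3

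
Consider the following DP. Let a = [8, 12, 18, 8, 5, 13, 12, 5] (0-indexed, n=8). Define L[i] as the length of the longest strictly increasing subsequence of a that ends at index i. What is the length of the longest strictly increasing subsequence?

3

   i    0    1    2    3    4    5    6    7
a[i]    8   12   18    8    5   13   12    5
L[i]    1    2    3    1    1    3    2    1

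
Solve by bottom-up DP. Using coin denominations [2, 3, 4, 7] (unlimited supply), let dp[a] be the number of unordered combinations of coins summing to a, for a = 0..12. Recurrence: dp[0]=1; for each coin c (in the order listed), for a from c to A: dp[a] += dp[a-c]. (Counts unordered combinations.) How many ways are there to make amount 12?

after  coin     0     1     2     3     4     5     6     7     8     9    10    11    12
          2     1     0     1     0     1     0     1     0     1     0     1     0     1
          3     1     0     1     1     1     1     2     1     2     2     2     2     3
          4     1     0     1     1     2     1     3     2     4     3     5     4     7
          7     1     0     1     1     2     1     3     3     4     4     6     6     8

8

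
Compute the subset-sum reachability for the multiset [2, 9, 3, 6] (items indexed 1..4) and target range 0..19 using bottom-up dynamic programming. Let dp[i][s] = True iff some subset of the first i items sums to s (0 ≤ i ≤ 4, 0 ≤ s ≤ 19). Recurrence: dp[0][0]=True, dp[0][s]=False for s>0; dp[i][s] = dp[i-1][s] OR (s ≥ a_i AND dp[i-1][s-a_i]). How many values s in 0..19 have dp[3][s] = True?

8

i\s   0   1   2   3   4   5   6   7   8   9  10  11  12  13  14  15  16  17  18  19
  0   T   F   F   F   F   F   F   F   F   F   F   F   F   F   F   F   F   F   F   F
  1   T   F   T   F   F   F   F   F   F   F   F   F   F   F   F   F   F   F   F   F
  2   T   F   T   F   F   F   F   F   F   T   F   T   F   F   F   F   F   F   F   F
  3   T   F   T   T   F   T   F   F   F   T   F   T   T   F   T   F   F   F   F   F
  4   T   F   T   T   F   T   T   F   T   T   F   T   T   F   T   T   F   T   T   F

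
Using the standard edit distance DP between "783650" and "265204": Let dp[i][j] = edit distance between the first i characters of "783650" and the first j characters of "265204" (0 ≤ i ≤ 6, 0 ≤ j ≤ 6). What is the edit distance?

   ''  2  6  5  2  0  4
''  0  1  2  3  4  5  6
 7  1  1  2  3  4  5  6
 8  2  2  2  3  4  5  6
 3  3  3  3  3  4  5  6
 6  4  4  3  4  4  5  6
 5  5  5  4  3  4  5  6
 0  6  6  5  4  4  4  5

5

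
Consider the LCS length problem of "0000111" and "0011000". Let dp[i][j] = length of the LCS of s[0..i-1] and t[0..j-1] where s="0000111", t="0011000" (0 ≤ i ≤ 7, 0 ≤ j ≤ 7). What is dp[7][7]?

   ''  0  0  1  1  0  0  0
''  0  0  0  0  0  0  0  0
 0  0  1  1  1  1  1  1  1
 0  0  1  2  2  2  2  2  2
 0  0  1  2  2  2  3  3  3
 0  0  1  2  2  2  3  4  4
 1  0  1  2  3  3  3  4  4
 1  0  1  2  3  4  4  4  4
 1  0  1  2  3  4  4  4  4

4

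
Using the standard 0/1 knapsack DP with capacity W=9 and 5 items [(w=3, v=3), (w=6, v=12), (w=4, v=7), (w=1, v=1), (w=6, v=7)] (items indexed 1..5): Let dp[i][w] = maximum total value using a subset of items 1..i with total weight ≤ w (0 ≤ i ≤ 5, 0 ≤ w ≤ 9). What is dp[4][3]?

i\w   0   1   2   3   4   5   6   7   8   9
  0   0   0   0   0   0   0   0   0   0   0
  1   0   0   0   3   3   3   3   3   3   3
  2   0   0   0   3   3   3  12  12  12  15
  3   0   0   0   3   7   7  12  12  12  15
  4   0   1   1   3   7   8  12  13  13  15
  5   0   1   1   3   7   8  12  13  13  15

3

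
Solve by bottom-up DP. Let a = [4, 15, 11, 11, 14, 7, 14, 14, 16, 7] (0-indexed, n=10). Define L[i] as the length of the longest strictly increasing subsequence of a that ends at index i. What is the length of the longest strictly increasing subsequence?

   i    0    1    2    3    4    5    6    7    8    9
a[i]    4   15   11   11   14    7   14   14   16    7
L[i]    1    2    2    2    3    2    3    3    4    2

4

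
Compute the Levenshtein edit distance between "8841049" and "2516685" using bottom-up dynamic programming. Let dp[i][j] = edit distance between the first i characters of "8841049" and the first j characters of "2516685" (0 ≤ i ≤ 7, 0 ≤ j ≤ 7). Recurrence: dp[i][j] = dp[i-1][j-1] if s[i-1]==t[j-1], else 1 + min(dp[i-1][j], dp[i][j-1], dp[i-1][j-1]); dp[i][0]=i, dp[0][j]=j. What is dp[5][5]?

   ''  2  5  1  6  6  8  5
''  0  1  2  3  4  5  6  7
 8  1  1  2  3  4  5  5  6
 8  2  2  2  3  4  5  5  6
 4  3  3  3  3  4  5  6  6
 1  4  4  4  3  4  5  6  7
 0  5  5  5  4  4  5  6  7
 4  6  6  6  5  5  5  6  7
 9  7  7  7  6  6  6  6  7

5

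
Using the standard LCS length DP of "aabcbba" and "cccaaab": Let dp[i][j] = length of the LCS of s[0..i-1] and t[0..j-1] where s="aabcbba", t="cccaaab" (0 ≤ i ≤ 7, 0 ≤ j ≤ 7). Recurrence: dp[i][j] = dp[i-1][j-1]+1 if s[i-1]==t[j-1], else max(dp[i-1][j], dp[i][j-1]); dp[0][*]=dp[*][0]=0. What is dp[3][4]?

1

   ''  c  c  c  a  a  a  b
''  0  0  0  0  0  0  0  0
 a  0  0  0  0  1  1  1  1
 a  0  0  0  0  1  2  2  2
 b  0  0  0  0  1  2  2  3
 c  0  1  1  1  1  2  2  3
 b  0  1  1  1  1  2  2  3
 b  0  1  1  1  1  2  2  3
 a  0  1  1  1  2  2  3  3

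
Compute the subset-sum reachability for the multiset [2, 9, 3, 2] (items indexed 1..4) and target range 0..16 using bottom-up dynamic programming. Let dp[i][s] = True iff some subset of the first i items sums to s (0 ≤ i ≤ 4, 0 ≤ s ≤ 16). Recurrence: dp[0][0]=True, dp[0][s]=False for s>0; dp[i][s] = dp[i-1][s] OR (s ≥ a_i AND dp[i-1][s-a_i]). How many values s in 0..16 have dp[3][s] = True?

i\s   0   1   2   3   4   5   6   7   8   9  10  11  12  13  14  15  16
  0   T   F   F   F   F   F   F   F   F   F   F   F   F   F   F   F   F
  1   T   F   T   F   F   F   F   F   F   F   F   F   F   F   F   F   F
  2   T   F   T   F   F   F   F   F   F   T   F   T   F   F   F   F   F
  3   T   F   T   T   F   T   F   F   F   T   F   T   T   F   T   F   F
  4   T   F   T   T   T   T   F   T   F   T   F   T   T   T   T   F   T

8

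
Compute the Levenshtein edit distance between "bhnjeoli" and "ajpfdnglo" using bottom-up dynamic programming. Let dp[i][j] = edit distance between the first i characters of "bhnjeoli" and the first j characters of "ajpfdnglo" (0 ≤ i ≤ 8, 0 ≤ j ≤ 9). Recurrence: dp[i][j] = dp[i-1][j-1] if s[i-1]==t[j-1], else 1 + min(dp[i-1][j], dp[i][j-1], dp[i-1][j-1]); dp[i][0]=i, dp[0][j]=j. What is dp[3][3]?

3

   ''  a  j  p  f  d  n  g  l  o
''  0  1  2  3  4  5  6  7  8  9
 b  1  1  2  3  4  5  6  7  8  9
 h  2  2  2  3  4  5  6  7  8  9
 n  3  3  3  3  4  5  5  6  7  8
 j  4  4  3  4  4  5  6  6  7  8
 e  5  5  4  4  5  5  6  7  7  8
 o  6  6  5  5  5  6  6  7  8  7
 l  7  7  6  6  6  6  7  7  7  8
 i  8  8  7  7  7  7  7  8  8  8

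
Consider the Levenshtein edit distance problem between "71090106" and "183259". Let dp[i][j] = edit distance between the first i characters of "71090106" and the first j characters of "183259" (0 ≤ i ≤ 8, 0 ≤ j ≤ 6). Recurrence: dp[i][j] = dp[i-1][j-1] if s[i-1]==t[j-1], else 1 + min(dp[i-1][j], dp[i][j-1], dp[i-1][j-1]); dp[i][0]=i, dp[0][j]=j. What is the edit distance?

   ''  1  8  3  2  5  9
''  0  1  2  3  4  5  6
 7  1  1  2  3  4  5  6
 1  2  1  2  3  4  5  6
 0  3  2  2  3  4  5  6
 9  4  3  3  3  4  5  5
 0  5  4  4  4  4  5  6
 1  6  5  5  5  5  5  6
 0  7  6  6  6  6  6  6
 6  8  7  7  7  7  7  7

7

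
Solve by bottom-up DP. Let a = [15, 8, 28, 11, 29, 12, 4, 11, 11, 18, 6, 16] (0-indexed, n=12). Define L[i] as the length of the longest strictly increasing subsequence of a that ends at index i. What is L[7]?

   i    0    1    2    3    4    5    6    7    8    9   10   11
a[i]   15    8   28   11   29   12    4   11   11   18    6   16
L[i]    1    1    2    2    3    3    1    2    2    4    2    4

2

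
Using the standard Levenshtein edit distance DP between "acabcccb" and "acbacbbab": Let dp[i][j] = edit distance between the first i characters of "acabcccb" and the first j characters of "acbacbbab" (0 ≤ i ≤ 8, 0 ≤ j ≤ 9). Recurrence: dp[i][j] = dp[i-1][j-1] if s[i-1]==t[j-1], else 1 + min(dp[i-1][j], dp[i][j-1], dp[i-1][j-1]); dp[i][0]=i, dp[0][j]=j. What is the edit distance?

5

   ''  a  c  b  a  c  b  b  a  b
''  0  1  2  3  4  5  6  7  8  9
 a  1  0  1  2  3  4  5  6  7  8
 c  2  1  0  1  2  3  4  5  6  7
 a  3  2  1  1  1  2  3  4  5  6
 b  4  3  2  1  2  2  2  3  4  5
 c  5  4  3  2  2  2  3  3  4  5
 c  6  5  4  3  3  2  3  4  4  5
 c  7  6  5  4  4  3  3  4  5  5
 b  8  7  6  5  5  4  3  3  4  5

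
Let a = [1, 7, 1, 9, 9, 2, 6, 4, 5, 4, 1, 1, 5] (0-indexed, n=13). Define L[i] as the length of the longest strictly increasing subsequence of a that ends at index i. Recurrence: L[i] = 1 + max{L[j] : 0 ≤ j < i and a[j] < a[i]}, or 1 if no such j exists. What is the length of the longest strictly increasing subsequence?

4

   i    0    1    2    3    4    5    6    7    8    9   10   11   12
a[i]    1    7    1    9    9    2    6    4    5    4    1    1    5
L[i]    1    2    1    3    3    2    3    3    4    3    1    1    4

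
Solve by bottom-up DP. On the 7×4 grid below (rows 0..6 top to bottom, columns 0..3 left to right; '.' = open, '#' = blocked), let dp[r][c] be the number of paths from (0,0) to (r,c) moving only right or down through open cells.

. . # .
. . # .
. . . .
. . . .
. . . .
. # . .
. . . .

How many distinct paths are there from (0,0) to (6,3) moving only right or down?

r\c   0   1   2   3
  0   1   1   0   0
  1   1   2   0   0
  2   1   3   3   3
  3   1   4   7  10
  4   1   5  12  22
  5   1   0  12  34
  6   1   1  13  47

47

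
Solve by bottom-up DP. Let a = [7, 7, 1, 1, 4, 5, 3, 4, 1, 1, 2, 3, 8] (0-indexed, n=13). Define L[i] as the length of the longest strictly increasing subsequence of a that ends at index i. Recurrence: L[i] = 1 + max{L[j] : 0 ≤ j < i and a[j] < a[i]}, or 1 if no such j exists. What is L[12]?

   i    0    1    2    3    4    5    6    7    8    9   10   11   12
a[i]    7    7    1    1    4    5    3    4    1    1    2    3    8
L[i]    1    1    1    1    2    3    2    3    1    1    2    3    4

4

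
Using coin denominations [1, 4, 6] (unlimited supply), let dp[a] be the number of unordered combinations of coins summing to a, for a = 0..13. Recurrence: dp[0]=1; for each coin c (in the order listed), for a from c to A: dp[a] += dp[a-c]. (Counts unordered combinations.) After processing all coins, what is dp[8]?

after  coin     0     1     2     3     4     5     6     7     8     9    10    11    12    13
          1     1     1     1     1     1     1     1     1     1     1     1     1     1     1
          4     1     1     1     1     2     2     2     2     3     3     3     3     4     4
          6     1     1     1     1     2     2     3     3     4     4     5     5     7     7

4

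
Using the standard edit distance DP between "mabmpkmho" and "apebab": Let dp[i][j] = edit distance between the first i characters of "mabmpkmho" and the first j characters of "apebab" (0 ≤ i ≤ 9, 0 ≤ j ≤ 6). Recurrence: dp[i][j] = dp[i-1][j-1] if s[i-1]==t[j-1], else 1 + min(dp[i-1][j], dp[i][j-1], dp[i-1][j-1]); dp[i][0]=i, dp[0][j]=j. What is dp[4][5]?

   ''  a  p  e  b  a  b
''  0  1  2  3  4  5  6
 m  1  1  2  3  4  5  6
 a  2  1  2  3  4  4  5
 b  3  2  2  3  3  4  4
 m  4  3  3  3  4  4  5
 p  5  4  3  4  4  5  5
 k  6  5  4  4  5  5  6
 m  7  6  5  5  5  6  6
 h  8  7  6  6  6  6  7
 o  9  8  7  7  7  7  7

4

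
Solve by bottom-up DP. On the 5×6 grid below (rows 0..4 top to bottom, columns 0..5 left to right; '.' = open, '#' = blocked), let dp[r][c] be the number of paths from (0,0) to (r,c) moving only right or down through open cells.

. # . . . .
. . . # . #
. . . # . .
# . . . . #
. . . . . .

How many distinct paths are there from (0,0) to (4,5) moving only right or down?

r\c   0   1   2   3   4   5
  0   1   0   0   0   0   0
  1   1   1   1   0   0   0
  2   1   2   3   0   0   0
  3   0   2   5   5   5   0
  4   0   2   7  12  17  17

17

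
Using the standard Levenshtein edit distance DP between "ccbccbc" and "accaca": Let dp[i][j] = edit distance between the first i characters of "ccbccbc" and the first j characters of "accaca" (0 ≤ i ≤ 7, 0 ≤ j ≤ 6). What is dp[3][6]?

   ''  a  c  c  a  c  a
''  0  1  2  3  4  5  6
 c  1  1  1  2  3  4  5
 c  2  2  1  1  2  3  4
 b  3  3  2  2  2  3  4
 c  4  4  3  2  3  2  3
 c  5  5  4  3  3  3  3
 b  6  6  5  4  4  4  4
 c  7  7  6  5  5  4  5

4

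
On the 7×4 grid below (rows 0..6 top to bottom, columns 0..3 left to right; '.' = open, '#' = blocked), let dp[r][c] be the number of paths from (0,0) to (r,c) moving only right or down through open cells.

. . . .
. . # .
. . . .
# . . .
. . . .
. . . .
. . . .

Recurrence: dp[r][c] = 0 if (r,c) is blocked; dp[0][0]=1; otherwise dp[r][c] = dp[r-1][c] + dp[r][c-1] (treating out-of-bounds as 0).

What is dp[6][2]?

r\c   0   1   2   3
  0   1   1   1   1
  1   1   2   0   1
  2   1   3   3   4
  3   0   3   6  10
  4   0   3   9  19
  5   0   3  12  31
  6   0   3  15  46

15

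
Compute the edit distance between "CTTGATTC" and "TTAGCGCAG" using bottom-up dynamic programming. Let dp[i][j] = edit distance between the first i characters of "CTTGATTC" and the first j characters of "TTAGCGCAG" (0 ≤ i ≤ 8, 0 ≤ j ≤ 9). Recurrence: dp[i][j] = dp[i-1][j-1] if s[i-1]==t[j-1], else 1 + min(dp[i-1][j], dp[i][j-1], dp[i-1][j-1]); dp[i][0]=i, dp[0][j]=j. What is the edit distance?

7

   ''  T  T  A  G  C  G  C  A  G
''  0  1  2  3  4  5  6  7  8  9
 C  1  1  2  3  4  4  5  6  7  8
 T  2  1  1  2  3  4  5  6  7  8
 T  3  2  1  2  3  4  5  6  7  8
 G  4  3  2  2  2  3  4  5  6  7
 A  5  4  3  2  3  3  4  5  5  6
 T  6  5  4  3  3  4  4  5  6  6
 T  7  6  5  4  4  4  5  5  6  7
 C  8  7  6  5  5  4  5  5  6  7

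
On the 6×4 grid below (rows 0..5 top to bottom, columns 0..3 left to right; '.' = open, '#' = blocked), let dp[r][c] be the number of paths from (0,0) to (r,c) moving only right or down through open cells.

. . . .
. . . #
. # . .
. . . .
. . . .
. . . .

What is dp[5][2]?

r\c   0   1   2   3
  0   1   1   1   1
  1   1   2   3   0
  2   1   0   3   3
  3   1   1   4   7
  4   1   2   6  13
  5   1   3   9  22

9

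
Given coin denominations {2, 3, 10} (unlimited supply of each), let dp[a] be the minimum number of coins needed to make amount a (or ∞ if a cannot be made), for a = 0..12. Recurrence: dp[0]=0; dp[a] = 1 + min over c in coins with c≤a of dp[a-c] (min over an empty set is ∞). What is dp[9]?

 a  0  1  2  3  4  5  6  7  8  9 10 11 12
dp  0  -  1  1  2  2  2  3  3  3  1  4  2
(- denotes ∞ / unreachable)

3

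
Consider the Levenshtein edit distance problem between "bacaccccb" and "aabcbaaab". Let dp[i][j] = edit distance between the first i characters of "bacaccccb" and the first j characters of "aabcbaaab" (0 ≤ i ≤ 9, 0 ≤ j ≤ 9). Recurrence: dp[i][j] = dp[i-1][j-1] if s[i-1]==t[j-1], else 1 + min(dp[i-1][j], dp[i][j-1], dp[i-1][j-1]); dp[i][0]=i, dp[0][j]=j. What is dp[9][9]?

7

   ''  a  a  b  c  b  a  a  a  b
''  0  1  2  3  4  5  6  7  8  9
 b  1  1  2  2  3  4  5  6  7  8
 a  2  1  1  2  3  4  4  5  6  7
 c  3  2  2  2  2  3  4  5  6  7
 a  4  3  2  3  3  3  3  4  5  6
 c  5  4  3  3  3  4  4  4  5  6
 c  6  5  4  4  3  4  5  5  5  6
 c  7  6  5  5  4  4  5  6  6  6
 c  8  7  6  6  5  5  5  6  7  7
 b  9  8  7  6  6  5  6  6  7  7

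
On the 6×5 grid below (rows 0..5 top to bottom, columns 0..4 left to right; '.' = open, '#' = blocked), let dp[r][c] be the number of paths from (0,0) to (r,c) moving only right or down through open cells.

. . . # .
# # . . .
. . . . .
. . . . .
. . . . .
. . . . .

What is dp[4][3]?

4

r\c   0   1   2   3   4
  0   1   1   1   0   0
  1   0   0   1   1   1
  2   0   0   1   2   3
  3   0   0   1   3   6
  4   0   0   1   4  10
  5   0   0   1   5  15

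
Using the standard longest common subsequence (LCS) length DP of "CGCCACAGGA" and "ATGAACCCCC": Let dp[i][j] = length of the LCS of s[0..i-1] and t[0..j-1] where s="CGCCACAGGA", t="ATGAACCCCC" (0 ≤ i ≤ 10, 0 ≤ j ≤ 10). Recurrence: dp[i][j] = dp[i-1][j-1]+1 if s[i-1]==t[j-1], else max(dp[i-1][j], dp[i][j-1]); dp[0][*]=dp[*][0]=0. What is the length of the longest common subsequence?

4

   ''  A  T  G  A  A  C  C  C  C  C
''  0  0  0  0  0  0  0  0  0  0  0
 C  0  0  0  0  0  0  1  1  1  1  1
 G  0  0  0  1  1  1  1  1  1  1  1
 C  0  0  0  1  1  1  2  2  2  2  2
 C  0  0  0  1  1  1  2  3  3  3  3
 A  0  1  1  1  2  2  2  3  3  3  3
 C  0  1  1  1  2  2  3  3  4  4  4
 A  0  1  1  1  2  3  3  3  4  4  4
 G  0  1  1  2  2  3  3  3  4  4  4
 G  0  1  1  2  2  3  3  3  4  4  4
 A  0  1  1  2  3  3  3  3  4  4  4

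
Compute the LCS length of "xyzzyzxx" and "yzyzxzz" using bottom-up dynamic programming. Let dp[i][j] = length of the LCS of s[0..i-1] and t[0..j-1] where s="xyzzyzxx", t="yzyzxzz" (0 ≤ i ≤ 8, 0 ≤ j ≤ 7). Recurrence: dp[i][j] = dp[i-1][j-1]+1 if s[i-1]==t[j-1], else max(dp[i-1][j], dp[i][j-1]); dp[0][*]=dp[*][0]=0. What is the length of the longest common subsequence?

   ''  y  z  y  z  x  z  z
''  0  0  0  0  0  0  0  0
 x  0  0  0  0  0  1  1  1
 y  0  1  1  1  1  1  1  1
 z  0  1  2  2  2  2  2  2
 z  0  1  2  2  3  3  3  3
 y  0  1  2  3  3  3  3  3
 z  0  1  2  3  4  4  4  4
 x  0  1  2  3  4  5  5  5
 x  0  1  2  3  4  5  5  5

5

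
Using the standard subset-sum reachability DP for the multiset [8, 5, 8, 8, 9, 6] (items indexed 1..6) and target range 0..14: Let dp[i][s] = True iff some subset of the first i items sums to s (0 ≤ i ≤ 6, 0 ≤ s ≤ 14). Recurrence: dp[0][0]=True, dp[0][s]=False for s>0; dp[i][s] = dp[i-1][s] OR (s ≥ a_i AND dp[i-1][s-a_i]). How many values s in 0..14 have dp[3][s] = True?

4

i\s   0   1   2   3   4   5   6   7   8   9  10  11  12  13  14
  0   T   F   F   F   F   F   F   F   F   F   F   F   F   F   F
  1   T   F   F   F   F   F   F   F   T   F   F   F   F   F   F
  2   T   F   F   F   F   T   F   F   T   F   F   F   F   T   F
  3   T   F   F   F   F   T   F   F   T   F   F   F   F   T   F
  4   T   F   F   F   F   T   F   F   T   F   F   F   F   T   F
  5   T   F   F   F   F   T   F   F   T   T   F   F   F   T   T
  6   T   F   F   F   F   T   T   F   T   T   F   T   F   T   T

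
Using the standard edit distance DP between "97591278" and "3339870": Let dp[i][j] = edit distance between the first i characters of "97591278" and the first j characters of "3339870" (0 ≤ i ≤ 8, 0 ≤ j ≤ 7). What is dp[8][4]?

7

   ''  3  3  3  9  8  7  0
''  0  1  2  3  4  5  6  7
 9  1  1  2  3  3  4  5  6
 7  2  2  2  3  4  4  4  5
 5  3  3  3  3  4  5  5  5
 9  4  4  4  4  3  4  5  6
 1  5  5  5  5  4  4  5  6
 2  6  6  6  6  5  5  5  6
 7  7  7  7  7  6  6  5  6
 8  8  8  8  8  7  6  6  6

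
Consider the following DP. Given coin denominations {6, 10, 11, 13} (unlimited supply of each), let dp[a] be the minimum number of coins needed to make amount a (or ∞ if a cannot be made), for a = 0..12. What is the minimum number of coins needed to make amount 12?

 a  0  1  2  3  4  5  6  7  8  9 10 11 12
dp  0  -  -  -  -  -  1  -  -  -  1  1  2
(- denotes ∞ / unreachable)

2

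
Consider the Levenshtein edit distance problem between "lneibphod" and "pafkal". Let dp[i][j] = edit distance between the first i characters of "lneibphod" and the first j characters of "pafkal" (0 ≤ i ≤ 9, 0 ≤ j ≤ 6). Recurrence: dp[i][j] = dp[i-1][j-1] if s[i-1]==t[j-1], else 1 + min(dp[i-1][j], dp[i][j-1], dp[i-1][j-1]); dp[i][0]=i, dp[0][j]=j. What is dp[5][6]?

6

   ''  p  a  f  k  a  l
''  0  1  2  3  4  5  6
 l  1  1  2  3  4  5  5
 n  2  2  2  3  4  5  6
 e  3  3  3  3  4  5  6
 i  4  4  4  4  4  5  6
 b  5  5  5  5  5  5  6
 p  6  5  6  6  6  6  6
 h  7  6  6  7  7  7  7
 o  8  7  7  7  8  8  8
 d  9  8  8  8  8  9  9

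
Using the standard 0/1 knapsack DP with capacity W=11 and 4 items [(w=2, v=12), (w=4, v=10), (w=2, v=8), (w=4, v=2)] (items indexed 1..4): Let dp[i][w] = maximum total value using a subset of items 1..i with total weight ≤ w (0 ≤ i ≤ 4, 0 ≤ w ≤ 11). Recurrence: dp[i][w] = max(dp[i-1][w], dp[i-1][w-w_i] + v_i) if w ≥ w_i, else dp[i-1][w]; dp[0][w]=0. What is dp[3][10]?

i\w   0   1   2   3   4   5   6   7   8   9  10  11
  0   0   0   0   0   0   0   0   0   0   0   0   0
  1   0   0  12  12  12  12  12  12  12  12  12  12
  2   0   0  12  12  12  12  22  22  22  22  22  22
  3   0   0  12  12  20  20  22  22  30  30  30  30
  4   0   0  12  12  20  20  22  22  30  30  30  30

30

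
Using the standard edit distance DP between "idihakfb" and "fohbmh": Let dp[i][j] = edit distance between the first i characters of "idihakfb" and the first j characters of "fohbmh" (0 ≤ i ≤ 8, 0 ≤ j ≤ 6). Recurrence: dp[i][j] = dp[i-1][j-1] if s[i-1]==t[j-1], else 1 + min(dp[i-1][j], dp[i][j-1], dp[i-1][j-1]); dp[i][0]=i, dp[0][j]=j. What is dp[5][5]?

   ''  f  o  h  b  m  h
''  0  1  2  3  4  5  6
 i  1  1  2  3  4  5  6
 d  2  2  2  3  4  5  6
 i  3  3  3  3  4  5  6
 h  4  4  4  3  4  5  5
 a  5  5  5  4  4  5  6
 k  6  6  6  5  5  5  6
 f  7  6  7  6  6  6  6
 b  8  7  7  7  6  7  7

5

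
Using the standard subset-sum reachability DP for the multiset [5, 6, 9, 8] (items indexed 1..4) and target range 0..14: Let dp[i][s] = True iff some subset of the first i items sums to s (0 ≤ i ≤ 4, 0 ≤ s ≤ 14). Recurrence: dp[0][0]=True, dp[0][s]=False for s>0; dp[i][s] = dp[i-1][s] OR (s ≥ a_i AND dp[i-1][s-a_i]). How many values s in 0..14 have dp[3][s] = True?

i\s   0   1   2   3   4   5   6   7   8   9  10  11  12  13  14
  0   T   F   F   F   F   F   F   F   F   F   F   F   F   F   F
  1   T   F   F   F   F   T   F   F   F   F   F   F   F   F   F
  2   T   F   F   F   F   T   T   F   F   F   F   T   F   F   F
  3   T   F   F   F   F   T   T   F   F   T   F   T   F   F   T
  4   T   F   F   F   F   T   T   F   T   T   F   T   F   T   T

6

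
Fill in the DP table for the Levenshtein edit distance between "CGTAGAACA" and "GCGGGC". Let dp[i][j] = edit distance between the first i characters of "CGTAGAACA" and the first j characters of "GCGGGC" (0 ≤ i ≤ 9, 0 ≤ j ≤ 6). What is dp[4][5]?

3

   ''  G  C  G  G  G  C
''  0  1  2  3  4  5  6
 C  1  1  1  2  3  4  5
 G  2  1  2  1  2  3  4
 T  3  2  2  2  2  3  4
 A  4  3  3  3  3  3  4
 G  5  4  4  3  3  3  4
 A  6  5  5  4  4  4  4
 A  7  6  6  5  5  5  5
 C  8  7  6  6  6  6  5
 A  9  8  7  7  7  7  6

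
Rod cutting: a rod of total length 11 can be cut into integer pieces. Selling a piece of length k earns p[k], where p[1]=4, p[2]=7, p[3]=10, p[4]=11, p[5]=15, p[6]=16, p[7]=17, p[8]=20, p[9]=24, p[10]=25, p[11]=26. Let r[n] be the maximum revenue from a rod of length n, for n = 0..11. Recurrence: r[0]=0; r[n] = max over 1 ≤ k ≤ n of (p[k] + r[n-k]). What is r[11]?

   n    0    1    2    3    4    5    6    7    8    9   10   11
r[n]    0    4    8   12   16   20   24   28   32   36   40   44

44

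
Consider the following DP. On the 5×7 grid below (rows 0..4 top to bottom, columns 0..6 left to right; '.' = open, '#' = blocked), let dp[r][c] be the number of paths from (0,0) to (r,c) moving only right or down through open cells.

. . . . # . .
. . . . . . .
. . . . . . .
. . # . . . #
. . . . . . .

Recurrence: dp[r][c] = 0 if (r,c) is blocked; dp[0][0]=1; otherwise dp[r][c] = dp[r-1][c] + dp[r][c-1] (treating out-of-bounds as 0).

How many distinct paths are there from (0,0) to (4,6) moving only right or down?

r\c   0   1   2   3   4   5   6
  0   1   1   1   1   0   0   0
  1   1   2   3   4   4   4   4
  2   1   3   6  10  14  18  22
  3   1   4   0  10  24  42   0
  4   1   5   5  15  39  81  81

81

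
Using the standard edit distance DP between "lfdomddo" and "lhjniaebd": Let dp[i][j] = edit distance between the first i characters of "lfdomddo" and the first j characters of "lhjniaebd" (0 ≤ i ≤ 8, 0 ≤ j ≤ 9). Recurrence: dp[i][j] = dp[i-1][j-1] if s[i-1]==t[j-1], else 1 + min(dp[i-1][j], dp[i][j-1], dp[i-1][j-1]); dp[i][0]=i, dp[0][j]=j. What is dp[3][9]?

7

   ''  l  h  j  n  i  a  e  b  d
''  0  1  2  3  4  5  6  7  8  9
 l  1  0  1  2  3  4  5  6  7  8
 f  2  1  1  2  3  4  5  6  7  8
 d  3  2  2  2  3  4  5  6  7  7
 o  4  3  3  3  3  4  5  6  7  8
 m  5  4  4  4  4  4  5  6  7  8
 d  6  5  5  5  5  5  5  6  7  7
 d  7  6  6  6  6  6  6  6  7  7
 o  8  7  7  7  7  7  7  7  7  8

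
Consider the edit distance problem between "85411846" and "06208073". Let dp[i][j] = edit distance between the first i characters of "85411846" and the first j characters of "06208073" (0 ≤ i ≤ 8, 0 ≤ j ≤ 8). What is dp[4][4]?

4

   ''  0  6  2  0  8  0  7  3
''  0  1  2  3  4  5  6  7  8
 8  1  1  2  3  4  4  5  6  7
 5  2  2  2  3  4  5  5  6  7
 4  3  3  3  3  4  5  6  6  7
 1  4  4  4  4  4  5  6  7  7
 1  5  5  5  5  5  5  6  7  8
 8  6  6  6  6  6  5  6  7  8
 4  7  7  7  7  7  6  6  7  8
 6  8  8  7  8  8  7  7  7  8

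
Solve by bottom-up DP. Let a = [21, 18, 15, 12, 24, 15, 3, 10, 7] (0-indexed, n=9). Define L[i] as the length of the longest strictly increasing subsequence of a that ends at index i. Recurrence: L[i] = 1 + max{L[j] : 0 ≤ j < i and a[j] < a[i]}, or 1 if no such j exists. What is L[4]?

2

   i    0    1    2    3    4    5    6    7    8
a[i]   21   18   15   12   24   15    3   10    7
L[i]    1    1    1    1    2    2    1    2    2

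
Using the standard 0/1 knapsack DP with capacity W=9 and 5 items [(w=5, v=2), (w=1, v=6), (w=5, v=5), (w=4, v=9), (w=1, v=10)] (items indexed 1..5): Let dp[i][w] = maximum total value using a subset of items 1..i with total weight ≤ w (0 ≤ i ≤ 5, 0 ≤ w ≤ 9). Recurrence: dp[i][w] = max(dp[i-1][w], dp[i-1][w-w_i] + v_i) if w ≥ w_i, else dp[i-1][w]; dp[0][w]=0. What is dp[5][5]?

i\w   0   1   2   3   4   5   6   7   8   9
  0   0   0   0   0   0   0   0   0   0   0
  1   0   0   0   0   0   2   2   2   2   2
  2   0   6   6   6   6   6   8   8   8   8
  3   0   6   6   6   6   6  11  11  11  11
  4   0   6   6   6   9  15  15  15  15  15
  5   0  10  16  16  16  19  25  25  25  25

19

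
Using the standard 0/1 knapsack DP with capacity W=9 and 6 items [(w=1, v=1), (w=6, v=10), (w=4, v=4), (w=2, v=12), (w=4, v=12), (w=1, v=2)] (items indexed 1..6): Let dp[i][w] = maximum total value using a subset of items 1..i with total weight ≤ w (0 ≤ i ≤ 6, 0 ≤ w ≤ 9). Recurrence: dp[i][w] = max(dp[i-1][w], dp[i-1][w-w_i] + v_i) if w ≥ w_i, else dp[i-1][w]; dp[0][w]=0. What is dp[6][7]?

26

i\w   0   1   2   3   4   5   6   7   8   9
  0   0   0   0   0   0   0   0   0   0   0
  1   0   1   1   1   1   1   1   1   1   1
  2   0   1   1   1   1   1  10  11  11  11
  3   0   1   1   1   4   5  10  11  11  11
  4   0   1  12  13  13  13  16  17  22  23
  5   0   1  12  13  13  13  24  25  25  25
  6   0   2  12  14  15  15  24  26  27  27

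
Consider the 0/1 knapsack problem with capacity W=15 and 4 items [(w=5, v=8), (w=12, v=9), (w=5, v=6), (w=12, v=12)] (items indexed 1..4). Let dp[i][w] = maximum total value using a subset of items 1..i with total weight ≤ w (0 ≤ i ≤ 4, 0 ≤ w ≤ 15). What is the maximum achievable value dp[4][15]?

i\w   0   1   2   3   4   5   6   7   8   9  10  11  12  13  14  15
  0   0   0   0   0   0   0   0   0   0   0   0   0   0   0   0   0
  1   0   0   0   0   0   8   8   8   8   8   8   8   8   8   8   8
  2   0   0   0   0   0   8   8   8   8   8   8   8   9   9   9   9
  3   0   0   0   0   0   8   8   8   8   8  14  14  14  14  14  14
  4   0   0   0   0   0   8   8   8   8   8  14  14  14  14  14  14

14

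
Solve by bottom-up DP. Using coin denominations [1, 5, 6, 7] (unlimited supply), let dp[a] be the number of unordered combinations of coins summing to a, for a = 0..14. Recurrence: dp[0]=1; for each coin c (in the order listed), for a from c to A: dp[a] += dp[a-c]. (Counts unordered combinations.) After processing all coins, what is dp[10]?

after  coin     0     1     2     3     4     5     6     7     8     9    10    11    12    13    14
          1     1     1     1     1     1     1     1     1     1     1     1     1     1     1     1
          5     1     1     1     1     1     2     2     2     2     2     3     3     3     3     3
          6     1     1     1     1     1     2     3     3     3     3     4     5     6     6     6
          7     1     1     1     1     1     2     3     4     4     4     5     6     8     9    10

5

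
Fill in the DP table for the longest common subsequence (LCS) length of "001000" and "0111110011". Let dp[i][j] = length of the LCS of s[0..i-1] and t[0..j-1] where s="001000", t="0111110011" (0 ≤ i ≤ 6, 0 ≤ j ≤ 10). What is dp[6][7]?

3

   ''  0  1  1  1  1  1  0  0  1  1
''  0  0  0  0  0  0  0  0  0  0  0
 0  0  1  1  1  1  1  1  1  1  1  1
 0  0  1  1  1  1  1  1  2  2  2  2
 1  0  1  2  2  2  2  2  2  2  3  3
 0  0  1  2  2  2  2  2  3  3  3  3
 0  0  1  2  2  2  2  2  3  4  4  4
 0  0  1  2  2  2  2  2  3  4  4  4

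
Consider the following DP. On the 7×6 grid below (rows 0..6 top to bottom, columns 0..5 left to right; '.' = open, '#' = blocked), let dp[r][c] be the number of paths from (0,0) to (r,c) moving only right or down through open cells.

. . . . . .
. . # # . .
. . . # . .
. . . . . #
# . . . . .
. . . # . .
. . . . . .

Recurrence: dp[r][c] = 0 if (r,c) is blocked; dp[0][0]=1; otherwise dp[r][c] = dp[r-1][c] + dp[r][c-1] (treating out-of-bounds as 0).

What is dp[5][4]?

26

r\c   0   1   2   3   4   5
  0   1   1   1   1   1   1
  1   1   2   0   0   1   2
  2   1   3   3   0   1   3
  3   1   4   7   7   8   0
  4   0   4  11  18  26  26
  5   0   4  15   0  26  52
  6   0   4  19  19  45  97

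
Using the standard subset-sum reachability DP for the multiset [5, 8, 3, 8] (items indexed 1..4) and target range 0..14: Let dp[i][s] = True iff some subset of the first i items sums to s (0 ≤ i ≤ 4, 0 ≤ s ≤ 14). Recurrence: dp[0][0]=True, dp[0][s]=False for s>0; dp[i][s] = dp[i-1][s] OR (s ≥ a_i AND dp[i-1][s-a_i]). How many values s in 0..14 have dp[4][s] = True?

6

i\s   0   1   2   3   4   5   6   7   8   9  10  11  12  13  14
  0   T   F   F   F   F   F   F   F   F   F   F   F   F   F   F
  1   T   F   F   F   F   T   F   F   F   F   F   F   F   F   F
  2   T   F   F   F   F   T   F   F   T   F   F   F   F   T   F
  3   T   F   F   T   F   T   F   F   T   F   F   T   F   T   F
  4   T   F   F   T   F   T   F   F   T   F   F   T   F   T   F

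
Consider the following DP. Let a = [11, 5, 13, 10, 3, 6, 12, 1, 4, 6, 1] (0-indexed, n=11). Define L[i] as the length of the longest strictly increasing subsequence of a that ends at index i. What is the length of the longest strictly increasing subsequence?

3

   i    0    1    2    3    4    5    6    7    8    9   10
a[i]   11    5   13   10    3    6   12    1    4    6    1
L[i]    1    1    2    2    1    2    3    1    2    3    1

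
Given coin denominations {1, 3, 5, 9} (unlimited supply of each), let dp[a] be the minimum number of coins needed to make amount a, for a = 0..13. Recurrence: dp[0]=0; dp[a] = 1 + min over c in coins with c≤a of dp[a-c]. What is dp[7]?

 a  0  1  2  3  4  5  6  7  8  9 10 11 12 13
dp  0  1  2  1  2  1  2  3  2  1  2  3  2  3

3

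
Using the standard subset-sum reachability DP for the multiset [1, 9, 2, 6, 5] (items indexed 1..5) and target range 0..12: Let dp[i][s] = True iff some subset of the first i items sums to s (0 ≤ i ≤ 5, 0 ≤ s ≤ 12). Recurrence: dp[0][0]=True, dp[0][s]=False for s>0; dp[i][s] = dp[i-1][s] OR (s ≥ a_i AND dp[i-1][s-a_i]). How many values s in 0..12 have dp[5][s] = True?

12

i\s   0   1   2   3   4   5   6   7   8   9  10  11  12
  0   T   F   F   F   F   F   F   F   F   F   F   F   F
  1   T   T   F   F   F   F   F   F   F   F   F   F   F
  2   T   T   F   F   F   F   F   F   F   T   T   F   F
  3   T   T   T   T   F   F   F   F   F   T   T   T   T
  4   T   T   T   T   F   F   T   T   T   T   T   T   T
  5   T   T   T   T   F   T   T   T   T   T   T   T   T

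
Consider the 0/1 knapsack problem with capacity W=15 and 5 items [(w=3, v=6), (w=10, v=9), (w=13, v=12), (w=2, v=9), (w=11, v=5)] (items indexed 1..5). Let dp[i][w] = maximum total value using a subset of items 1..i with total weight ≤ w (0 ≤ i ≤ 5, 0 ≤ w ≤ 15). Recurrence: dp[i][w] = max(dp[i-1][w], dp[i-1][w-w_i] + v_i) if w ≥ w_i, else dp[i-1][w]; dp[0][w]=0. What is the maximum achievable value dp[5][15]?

i\w   0   1   2   3   4   5   6   7   8   9  10  11  12  13  14  15
  0   0   0   0   0   0   0   0   0   0   0   0   0   0   0   0   0
  1   0   0   0   6   6   6   6   6   6   6   6   6   6   6   6   6
  2   0   0   0   6   6   6   6   6   6   6   9   9   9  15  15  15
  3   0   0   0   6   6   6   6   6   6   6   9   9   9  15  15  15
  4   0   0   9   9   9  15  15  15  15  15  15  15  18  18  18  24
  5   0   0   9   9   9  15  15  15  15  15  15  15  18  18  18  24

24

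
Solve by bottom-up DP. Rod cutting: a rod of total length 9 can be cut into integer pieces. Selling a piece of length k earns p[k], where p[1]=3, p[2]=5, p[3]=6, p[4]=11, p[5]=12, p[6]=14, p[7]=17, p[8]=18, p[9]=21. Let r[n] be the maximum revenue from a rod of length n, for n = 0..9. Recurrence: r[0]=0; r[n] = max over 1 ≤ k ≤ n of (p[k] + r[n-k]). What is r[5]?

15

   n    0    1    2    3    4    5    6    7    8    9
r[n]    0    3    6    9   12   15   18   21   24   27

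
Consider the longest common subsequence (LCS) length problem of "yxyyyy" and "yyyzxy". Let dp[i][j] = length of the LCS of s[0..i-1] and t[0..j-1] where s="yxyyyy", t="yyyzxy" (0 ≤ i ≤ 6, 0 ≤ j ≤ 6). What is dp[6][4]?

3

   ''  y  y  y  z  x  y
''  0  0  0  0  0  0  0
 y  0  1  1  1  1  1  1
 x  0  1  1  1  1  2  2
 y  0  1  2  2  2  2  3
 y  0  1  2  3  3  3  3
 y  0  1  2  3  3  3  4
 y  0  1  2  3  3  3  4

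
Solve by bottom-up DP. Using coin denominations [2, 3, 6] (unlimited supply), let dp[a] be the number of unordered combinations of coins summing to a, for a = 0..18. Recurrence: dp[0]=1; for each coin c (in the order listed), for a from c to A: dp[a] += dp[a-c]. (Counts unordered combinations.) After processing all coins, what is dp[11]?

after  coin     0     1     2     3     4     5     6     7     8     9    10    11    12    13    14    15    16    17    18
          2     1     0     1     0     1     0     1     0     1     0     1     0     1     0     1     0     1     0     1
          3     1     0     1     1     1     1     2     1     2     2     2     2     3     2     3     3     3     3     4
          6     1     0     1     1     1     1     3     1     3     3     3     3     6     3     6     6     6     6    10

3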